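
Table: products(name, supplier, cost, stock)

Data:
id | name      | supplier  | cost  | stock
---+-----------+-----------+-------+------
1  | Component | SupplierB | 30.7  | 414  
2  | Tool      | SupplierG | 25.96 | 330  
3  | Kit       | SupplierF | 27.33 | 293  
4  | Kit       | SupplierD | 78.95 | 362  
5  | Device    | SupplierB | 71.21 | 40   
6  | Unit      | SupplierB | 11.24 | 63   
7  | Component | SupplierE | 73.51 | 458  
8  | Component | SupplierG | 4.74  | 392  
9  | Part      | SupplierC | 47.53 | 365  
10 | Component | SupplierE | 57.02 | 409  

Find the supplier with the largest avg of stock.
SELECT supplier, AVG(stock) as val
FROM products
GROUP BY supplier
ORDER BY val DESC
LIMIT 1

Result: SupplierE with avg(stock) = 433.50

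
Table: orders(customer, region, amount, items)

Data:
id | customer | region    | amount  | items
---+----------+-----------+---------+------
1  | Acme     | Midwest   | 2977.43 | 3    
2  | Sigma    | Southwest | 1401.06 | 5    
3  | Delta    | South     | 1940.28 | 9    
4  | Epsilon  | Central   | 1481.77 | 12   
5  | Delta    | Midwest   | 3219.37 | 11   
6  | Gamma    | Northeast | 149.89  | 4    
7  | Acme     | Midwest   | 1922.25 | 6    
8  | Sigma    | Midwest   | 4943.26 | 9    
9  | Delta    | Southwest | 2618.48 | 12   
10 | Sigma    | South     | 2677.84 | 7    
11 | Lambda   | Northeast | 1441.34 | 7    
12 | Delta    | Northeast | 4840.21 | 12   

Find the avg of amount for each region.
SELECT region, AVG(amount) as result
FROM orders
GROUP BY region

Result:
  Central: 1481.77
  Midwest: 3265.58
  Northeast: 2143.81
  South: 2309.06
  Southwest: 2009.77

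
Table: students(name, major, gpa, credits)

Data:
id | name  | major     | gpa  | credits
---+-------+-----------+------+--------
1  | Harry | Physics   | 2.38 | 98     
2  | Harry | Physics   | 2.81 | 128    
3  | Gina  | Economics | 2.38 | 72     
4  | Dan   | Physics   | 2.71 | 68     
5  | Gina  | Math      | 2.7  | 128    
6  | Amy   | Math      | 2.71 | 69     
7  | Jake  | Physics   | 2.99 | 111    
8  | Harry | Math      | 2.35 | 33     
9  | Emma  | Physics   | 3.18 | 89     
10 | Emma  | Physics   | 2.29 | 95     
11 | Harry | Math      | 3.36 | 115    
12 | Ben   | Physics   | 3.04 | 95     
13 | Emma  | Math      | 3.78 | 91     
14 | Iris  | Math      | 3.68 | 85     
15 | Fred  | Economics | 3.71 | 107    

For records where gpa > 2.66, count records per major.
SELECT major, COUNT(*)
FROM students
WHERE gpa > 2.66
GROUP BY major

Note: WHERE filters rows before grouping.

Result:
  Economics: 1
  Math: 5
  Physics: 5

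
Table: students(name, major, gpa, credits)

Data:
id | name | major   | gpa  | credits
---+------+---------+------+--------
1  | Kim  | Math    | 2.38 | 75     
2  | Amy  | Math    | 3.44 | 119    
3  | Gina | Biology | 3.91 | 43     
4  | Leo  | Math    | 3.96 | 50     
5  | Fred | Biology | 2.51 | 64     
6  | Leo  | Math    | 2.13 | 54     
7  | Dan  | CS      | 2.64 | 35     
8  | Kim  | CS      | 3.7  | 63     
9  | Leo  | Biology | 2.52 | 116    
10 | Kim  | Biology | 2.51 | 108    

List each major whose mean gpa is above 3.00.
SELECT major, AVG(gpa)
FROM students
GROUP BY major
HAVING AVG(gpa) > 3.00

Result:
  CS: avg=3.17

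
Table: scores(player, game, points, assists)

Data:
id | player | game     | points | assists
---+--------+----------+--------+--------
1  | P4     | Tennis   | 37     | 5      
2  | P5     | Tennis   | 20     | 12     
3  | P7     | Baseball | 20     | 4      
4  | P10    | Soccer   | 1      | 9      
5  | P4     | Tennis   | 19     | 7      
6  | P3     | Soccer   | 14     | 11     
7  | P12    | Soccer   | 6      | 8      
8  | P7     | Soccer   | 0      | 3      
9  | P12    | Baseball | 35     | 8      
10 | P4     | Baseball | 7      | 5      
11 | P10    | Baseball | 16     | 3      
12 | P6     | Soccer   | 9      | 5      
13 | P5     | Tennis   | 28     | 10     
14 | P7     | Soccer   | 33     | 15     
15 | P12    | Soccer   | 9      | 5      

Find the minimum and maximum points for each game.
SELECT game, MIN(points), MAX(points)
FROM scores
GROUP BY game

Result:
  Baseball: min=7, max=35
  Soccer: min=0, max=33
  Tennis: min=19, max=37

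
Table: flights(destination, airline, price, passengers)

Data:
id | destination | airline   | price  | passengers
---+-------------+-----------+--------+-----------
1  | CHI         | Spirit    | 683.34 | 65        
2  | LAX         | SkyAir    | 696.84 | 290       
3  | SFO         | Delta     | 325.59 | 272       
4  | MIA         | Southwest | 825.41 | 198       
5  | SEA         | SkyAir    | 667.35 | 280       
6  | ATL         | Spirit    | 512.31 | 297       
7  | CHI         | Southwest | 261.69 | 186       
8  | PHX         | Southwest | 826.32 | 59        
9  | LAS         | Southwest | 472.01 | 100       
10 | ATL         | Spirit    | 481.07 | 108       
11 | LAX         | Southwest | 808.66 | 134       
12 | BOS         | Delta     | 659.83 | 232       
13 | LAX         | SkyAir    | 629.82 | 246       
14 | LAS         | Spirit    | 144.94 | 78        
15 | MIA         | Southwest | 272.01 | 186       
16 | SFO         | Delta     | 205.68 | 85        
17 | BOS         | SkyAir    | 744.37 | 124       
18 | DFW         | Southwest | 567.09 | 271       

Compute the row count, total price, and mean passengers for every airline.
SELECT airline,
       COUNT(*) as cnt,
       SUM(price) as total_price,
       AVG(passengers) as avg_passengers
FROM flights
GROUP BY airline

Result:
  Delta: 3 records, 1191.10 total price, 196.33 avg passengers
  SkyAir: 4 records, 2738.38 total price, 235.00 avg passengers
  Southwest: 7 records, 4033.19 total price, 162.00 avg passengers
  Spirit: 4 records, 1821.66 total price, 137.00 avg passengers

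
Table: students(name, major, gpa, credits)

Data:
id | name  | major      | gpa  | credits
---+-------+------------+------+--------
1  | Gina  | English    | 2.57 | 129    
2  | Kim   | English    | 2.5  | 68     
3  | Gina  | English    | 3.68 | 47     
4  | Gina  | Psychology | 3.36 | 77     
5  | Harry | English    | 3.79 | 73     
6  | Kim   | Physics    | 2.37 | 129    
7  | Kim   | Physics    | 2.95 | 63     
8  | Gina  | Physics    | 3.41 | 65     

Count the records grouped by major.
SELECT major, COUNT(*) as count
FROM students
GROUP BY major

Result:
  English: 4
  Physics: 3
  Psychology: 1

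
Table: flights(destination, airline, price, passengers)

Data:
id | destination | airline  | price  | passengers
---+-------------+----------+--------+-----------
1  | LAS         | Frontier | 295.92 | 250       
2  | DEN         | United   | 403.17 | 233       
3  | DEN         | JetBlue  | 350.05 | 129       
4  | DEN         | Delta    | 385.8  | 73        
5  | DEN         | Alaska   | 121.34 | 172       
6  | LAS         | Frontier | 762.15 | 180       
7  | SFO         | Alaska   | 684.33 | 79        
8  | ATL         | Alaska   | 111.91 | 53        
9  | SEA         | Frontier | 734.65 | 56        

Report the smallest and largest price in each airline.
SELECT airline, MIN(price), MAX(price)
FROM flights
GROUP BY airline

Result:
  Alaska: min=111.91, max=684.33
  Delta: min=385.80, max=385.80
  Frontier: min=295.92, max=762.15
  JetBlue: min=350.05, max=350.05
  United: min=403.17, max=403.17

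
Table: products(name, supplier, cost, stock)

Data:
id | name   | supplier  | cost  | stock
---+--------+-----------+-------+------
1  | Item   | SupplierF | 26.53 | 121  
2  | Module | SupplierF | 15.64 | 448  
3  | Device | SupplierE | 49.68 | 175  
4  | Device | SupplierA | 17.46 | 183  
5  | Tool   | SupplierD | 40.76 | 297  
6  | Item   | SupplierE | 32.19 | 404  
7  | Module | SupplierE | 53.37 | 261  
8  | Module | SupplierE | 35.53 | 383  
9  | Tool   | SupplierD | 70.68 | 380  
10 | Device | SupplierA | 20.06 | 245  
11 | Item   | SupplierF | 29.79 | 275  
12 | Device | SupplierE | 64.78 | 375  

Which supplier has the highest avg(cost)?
SELECT supplier, AVG(cost) as val
FROM products
GROUP BY supplier
ORDER BY val DESC
LIMIT 1

Result: SupplierD with avg(cost) = 55.72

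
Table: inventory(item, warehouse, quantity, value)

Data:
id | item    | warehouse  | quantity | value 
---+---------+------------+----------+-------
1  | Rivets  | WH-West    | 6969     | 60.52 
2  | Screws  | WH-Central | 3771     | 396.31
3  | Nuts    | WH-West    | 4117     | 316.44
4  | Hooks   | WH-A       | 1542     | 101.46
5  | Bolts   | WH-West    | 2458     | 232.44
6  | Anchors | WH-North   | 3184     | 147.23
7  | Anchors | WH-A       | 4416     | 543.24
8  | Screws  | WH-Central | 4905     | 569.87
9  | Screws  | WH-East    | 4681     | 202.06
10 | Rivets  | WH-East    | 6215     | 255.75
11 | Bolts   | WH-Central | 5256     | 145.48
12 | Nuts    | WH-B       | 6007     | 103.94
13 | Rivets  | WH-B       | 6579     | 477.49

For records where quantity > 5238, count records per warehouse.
SELECT warehouse, COUNT(*)
FROM inventory
WHERE quantity > 5238
GROUP BY warehouse

Note: WHERE filters rows before grouping.

Result:
  WH-B: 2
  WH-Central: 1
  WH-East: 1
  WH-West: 1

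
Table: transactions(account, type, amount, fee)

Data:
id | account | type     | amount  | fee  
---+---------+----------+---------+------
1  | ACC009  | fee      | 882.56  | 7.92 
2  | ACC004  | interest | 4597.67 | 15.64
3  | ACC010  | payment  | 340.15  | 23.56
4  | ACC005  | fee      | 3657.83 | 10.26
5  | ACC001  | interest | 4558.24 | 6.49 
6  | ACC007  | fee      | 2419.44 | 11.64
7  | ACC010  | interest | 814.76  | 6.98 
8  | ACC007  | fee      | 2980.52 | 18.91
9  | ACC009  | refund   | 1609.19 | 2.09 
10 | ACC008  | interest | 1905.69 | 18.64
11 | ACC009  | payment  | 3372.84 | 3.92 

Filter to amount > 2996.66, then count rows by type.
SELECT type, COUNT(*)
FROM transactions
WHERE amount > 2996.66
GROUP BY type

Note: WHERE filters rows before grouping.

Result:
  fee: 1
  interest: 2
  payment: 1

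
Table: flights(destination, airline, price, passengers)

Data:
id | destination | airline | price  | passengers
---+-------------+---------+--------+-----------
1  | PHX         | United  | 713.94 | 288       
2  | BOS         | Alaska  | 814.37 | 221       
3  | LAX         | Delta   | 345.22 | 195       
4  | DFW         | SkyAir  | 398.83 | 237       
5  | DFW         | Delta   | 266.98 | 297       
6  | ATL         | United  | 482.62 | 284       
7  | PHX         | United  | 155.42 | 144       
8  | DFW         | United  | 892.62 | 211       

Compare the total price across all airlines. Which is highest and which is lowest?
SELECT airline, SUM(price)
FROM flights
GROUP BY airline
ORDER BY SUM(price)

All groups:
  SkyAir: 398.83
  Delta: 612.20
  Alaska: 814.37
  United: 2244.60

Highest: United (2244.60)
Lowest: SkyAir (398.83)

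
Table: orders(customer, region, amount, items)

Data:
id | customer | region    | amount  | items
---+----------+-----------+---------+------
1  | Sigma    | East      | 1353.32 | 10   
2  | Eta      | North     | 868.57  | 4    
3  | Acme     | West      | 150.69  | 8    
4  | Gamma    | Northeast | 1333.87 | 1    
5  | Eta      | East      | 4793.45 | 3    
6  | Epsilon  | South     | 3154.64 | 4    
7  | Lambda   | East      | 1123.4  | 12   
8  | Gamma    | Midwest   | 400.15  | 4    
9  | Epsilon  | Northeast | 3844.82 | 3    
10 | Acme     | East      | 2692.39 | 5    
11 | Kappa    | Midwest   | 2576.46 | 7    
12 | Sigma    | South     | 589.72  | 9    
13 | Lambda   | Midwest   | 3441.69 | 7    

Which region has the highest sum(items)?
SELECT region, SUM(items) as val
FROM orders
GROUP BY region
ORDER BY val DESC
LIMIT 1

Result: East with sum(items) = 30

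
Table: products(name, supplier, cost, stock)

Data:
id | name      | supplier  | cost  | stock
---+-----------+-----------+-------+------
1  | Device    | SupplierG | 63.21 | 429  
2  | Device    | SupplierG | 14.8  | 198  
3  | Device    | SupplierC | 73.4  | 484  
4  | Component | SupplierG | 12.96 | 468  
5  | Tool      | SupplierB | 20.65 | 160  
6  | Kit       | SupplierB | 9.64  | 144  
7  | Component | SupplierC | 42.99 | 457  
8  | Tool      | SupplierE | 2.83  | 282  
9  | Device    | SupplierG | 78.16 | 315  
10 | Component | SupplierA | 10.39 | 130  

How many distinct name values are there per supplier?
SELECT supplier, COUNT(DISTINCT name)
FROM products
GROUP BY supplier

Result:
  SupplierA: 1 distinct
  SupplierB: 2 distinct
  SupplierC: 2 distinct
  SupplierE: 1 distinct
  SupplierG: 2 distinct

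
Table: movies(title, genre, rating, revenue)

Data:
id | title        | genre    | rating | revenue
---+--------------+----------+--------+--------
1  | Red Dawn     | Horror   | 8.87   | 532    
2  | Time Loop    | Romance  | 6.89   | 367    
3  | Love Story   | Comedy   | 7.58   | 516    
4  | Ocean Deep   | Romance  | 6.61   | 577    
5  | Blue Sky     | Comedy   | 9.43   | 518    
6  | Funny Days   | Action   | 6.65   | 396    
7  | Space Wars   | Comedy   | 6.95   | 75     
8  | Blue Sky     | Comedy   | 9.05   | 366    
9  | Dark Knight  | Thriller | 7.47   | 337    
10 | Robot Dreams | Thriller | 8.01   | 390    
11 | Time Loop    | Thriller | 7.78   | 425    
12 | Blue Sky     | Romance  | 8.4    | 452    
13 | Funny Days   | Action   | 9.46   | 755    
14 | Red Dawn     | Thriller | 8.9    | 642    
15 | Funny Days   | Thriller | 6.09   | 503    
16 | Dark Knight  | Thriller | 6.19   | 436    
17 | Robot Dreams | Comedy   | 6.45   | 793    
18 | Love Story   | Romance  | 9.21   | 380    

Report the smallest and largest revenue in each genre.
SELECT genre, MIN(revenue), MAX(revenue)
FROM movies
GROUP BY genre

Result:
  Action: min=396, max=755
  Comedy: min=75, max=793
  Horror: min=532, max=532
  Romance: min=367, max=577
  Thriller: min=337, max=642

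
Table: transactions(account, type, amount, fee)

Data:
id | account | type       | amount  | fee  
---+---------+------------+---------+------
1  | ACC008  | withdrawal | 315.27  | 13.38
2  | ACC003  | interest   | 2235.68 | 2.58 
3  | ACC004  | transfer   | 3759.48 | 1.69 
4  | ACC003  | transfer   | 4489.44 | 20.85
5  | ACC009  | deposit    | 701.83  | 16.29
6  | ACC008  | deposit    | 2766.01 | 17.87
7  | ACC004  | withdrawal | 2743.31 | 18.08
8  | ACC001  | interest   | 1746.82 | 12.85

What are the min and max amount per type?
SELECT type, MIN(amount), MAX(amount)
FROM transactions
GROUP BY type

Result:
  deposit: min=701.83, max=2766.01
  interest: min=1746.82, max=2235.68
  transfer: min=3759.48, max=4489.44
  withdrawal: min=315.27, max=2743.31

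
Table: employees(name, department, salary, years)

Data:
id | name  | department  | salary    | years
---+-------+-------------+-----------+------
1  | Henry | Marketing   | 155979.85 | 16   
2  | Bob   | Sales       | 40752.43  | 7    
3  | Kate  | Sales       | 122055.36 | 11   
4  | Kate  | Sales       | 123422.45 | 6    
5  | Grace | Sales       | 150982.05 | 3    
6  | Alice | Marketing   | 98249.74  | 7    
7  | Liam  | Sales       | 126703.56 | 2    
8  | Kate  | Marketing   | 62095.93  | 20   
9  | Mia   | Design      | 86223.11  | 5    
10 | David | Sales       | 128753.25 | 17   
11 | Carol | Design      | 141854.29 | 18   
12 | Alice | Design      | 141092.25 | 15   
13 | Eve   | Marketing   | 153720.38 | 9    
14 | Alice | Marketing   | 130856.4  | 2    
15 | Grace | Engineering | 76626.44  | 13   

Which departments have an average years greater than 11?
SELECT department, AVG(years)
FROM employees
GROUP BY department
HAVING AVG(years) > 11

Result:
  Design: avg=12.67
  Engineering: avg=13.00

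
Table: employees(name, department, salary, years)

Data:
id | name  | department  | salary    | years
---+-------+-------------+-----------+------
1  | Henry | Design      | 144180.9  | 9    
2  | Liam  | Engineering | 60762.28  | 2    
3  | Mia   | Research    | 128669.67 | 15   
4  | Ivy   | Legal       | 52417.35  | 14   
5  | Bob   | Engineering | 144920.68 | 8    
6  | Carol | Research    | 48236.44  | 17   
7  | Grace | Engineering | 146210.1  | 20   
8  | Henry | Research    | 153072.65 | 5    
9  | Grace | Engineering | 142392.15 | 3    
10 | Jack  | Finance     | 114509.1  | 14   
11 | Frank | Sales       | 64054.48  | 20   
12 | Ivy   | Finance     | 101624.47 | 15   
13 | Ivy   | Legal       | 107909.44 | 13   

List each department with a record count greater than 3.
SELECT department, COUNT(*) as cnt
FROM employees
GROUP BY department
HAVING COUNT(*) > 3

Result:
  Engineering: 4

Note: HAVING filters groups after aggregation, WHERE filters rows before.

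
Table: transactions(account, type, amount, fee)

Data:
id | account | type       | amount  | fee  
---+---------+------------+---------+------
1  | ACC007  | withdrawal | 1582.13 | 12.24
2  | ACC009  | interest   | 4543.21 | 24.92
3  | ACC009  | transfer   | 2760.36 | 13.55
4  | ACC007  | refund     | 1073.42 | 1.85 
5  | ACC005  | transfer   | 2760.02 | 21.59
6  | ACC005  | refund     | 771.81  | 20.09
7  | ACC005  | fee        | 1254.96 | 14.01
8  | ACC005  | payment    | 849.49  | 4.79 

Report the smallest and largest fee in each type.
SELECT type, MIN(fee), MAX(fee)
FROM transactions
GROUP BY type

Result:
  fee: min=14.01, max=14.01
  interest: min=24.92, max=24.92
  payment: min=4.79, max=4.79
  refund: min=1.85, max=20.09
  transfer: min=13.55, max=21.59
  withdrawal: min=12.24, max=12.24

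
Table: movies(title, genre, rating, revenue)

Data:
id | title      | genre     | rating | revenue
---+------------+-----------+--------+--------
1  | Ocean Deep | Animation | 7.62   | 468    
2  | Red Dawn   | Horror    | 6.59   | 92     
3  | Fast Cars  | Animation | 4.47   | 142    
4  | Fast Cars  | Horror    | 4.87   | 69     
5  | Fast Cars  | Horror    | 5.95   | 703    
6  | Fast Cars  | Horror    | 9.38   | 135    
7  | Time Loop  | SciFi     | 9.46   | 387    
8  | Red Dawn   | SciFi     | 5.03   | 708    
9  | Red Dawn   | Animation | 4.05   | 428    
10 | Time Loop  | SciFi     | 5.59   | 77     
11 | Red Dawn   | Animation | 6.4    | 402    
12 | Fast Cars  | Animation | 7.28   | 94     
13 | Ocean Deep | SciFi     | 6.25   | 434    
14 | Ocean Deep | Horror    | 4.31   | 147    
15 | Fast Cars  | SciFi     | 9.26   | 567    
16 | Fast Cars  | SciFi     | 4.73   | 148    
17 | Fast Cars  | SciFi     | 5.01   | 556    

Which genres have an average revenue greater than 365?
SELECT genre, AVG(revenue)
FROM movies
GROUP BY genre
HAVING AVG(revenue) > 365

Result:
  SciFi: avg=411.00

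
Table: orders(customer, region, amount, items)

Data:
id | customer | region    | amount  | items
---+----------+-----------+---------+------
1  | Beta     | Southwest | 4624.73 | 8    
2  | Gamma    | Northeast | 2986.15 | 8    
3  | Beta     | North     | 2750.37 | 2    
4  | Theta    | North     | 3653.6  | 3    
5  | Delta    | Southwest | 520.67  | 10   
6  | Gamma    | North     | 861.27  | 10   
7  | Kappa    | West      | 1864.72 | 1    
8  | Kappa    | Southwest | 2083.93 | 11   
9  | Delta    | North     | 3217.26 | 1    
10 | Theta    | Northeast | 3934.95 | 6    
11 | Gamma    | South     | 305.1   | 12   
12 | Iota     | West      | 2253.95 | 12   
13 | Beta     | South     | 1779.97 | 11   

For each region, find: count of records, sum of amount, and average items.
SELECT region,
       COUNT(*) as cnt,
       SUM(amount) as total_amount,
       AVG(items) as avg_items
FROM orders
GROUP BY region

Result:
  North: 4 records, 10482.50 total amount, 4.00 avg items
  Northeast: 2 records, 6921.10 total amount, 7.00 avg items
  South: 2 records, 2085.07 total amount, 11.50 avg items
  Southwest: 3 records, 7229.33 total amount, 9.67 avg items
  West: 2 records, 4118.67 total amount, 6.50 avg items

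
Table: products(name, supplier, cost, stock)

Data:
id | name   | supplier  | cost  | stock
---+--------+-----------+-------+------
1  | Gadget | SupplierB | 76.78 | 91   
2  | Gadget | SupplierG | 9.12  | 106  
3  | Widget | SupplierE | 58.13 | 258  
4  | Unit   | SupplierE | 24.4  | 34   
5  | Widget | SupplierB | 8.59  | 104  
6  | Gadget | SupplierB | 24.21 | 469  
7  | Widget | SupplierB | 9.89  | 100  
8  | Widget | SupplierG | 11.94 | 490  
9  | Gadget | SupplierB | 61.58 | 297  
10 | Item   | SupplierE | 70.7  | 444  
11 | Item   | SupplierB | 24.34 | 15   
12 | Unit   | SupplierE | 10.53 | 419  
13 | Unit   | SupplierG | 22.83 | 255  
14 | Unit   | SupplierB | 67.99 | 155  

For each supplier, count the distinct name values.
SELECT supplier, COUNT(DISTINCT name)
FROM products
GROUP BY supplier

Result:
  SupplierB: 4 distinct
  SupplierE: 3 distinct
  SupplierG: 3 distinct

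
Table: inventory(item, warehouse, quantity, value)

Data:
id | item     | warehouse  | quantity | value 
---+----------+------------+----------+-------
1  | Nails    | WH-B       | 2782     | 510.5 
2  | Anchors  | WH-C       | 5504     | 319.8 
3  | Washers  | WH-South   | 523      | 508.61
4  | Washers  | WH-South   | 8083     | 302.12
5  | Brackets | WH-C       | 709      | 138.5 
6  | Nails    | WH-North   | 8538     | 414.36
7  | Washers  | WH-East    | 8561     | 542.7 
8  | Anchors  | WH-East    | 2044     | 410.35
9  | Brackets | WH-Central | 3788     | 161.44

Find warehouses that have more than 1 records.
SELECT warehouse, COUNT(*) as cnt
FROM inventory
GROUP BY warehouse
HAVING COUNT(*) > 1

Result:
  WH-C: 2
  WH-East: 2
  WH-South: 2

Note: HAVING filters groups after aggregation, WHERE filters rows before.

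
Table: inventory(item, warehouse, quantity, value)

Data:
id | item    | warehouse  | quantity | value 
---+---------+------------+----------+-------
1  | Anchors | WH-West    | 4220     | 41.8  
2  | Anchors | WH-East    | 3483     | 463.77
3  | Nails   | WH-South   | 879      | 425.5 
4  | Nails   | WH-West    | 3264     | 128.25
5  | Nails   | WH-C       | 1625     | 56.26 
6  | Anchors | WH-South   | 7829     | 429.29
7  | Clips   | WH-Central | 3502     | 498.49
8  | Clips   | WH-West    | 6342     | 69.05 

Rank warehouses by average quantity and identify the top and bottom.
SELECT warehouse, AVG(quantity)
FROM inventory
GROUP BY warehouse
ORDER BY AVG(quantity)

All groups:
  WH-C: 1625.00
  WH-East: 3483.00
  WH-Central: 3502.00
  WH-South: 4354.00
  WH-West: 4608.67

Highest: WH-West (4608.67)
Lowest: WH-C (1625.00)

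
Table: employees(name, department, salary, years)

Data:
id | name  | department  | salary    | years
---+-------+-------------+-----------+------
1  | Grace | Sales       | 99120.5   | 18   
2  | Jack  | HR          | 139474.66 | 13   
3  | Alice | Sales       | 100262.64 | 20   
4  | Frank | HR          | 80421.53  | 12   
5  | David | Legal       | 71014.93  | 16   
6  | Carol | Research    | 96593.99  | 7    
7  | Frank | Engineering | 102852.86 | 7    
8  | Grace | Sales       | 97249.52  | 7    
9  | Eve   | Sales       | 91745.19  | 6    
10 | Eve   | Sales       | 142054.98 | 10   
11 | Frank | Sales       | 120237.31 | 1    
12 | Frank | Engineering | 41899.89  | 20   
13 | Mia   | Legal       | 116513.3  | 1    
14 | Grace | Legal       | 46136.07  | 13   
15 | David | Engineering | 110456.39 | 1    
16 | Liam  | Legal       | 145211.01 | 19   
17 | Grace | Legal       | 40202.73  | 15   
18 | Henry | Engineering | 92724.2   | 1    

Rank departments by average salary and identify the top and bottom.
SELECT department, AVG(salary)
FROM employees
GROUP BY department
ORDER BY AVG(salary)

All groups:
  Legal: 83815.61
  Engineering: 86983.34
  Research: 96593.99
  Sales: 108445.02
  HR: 109948.10

Highest: HR (109948.10)
Lowest: Legal (83815.61)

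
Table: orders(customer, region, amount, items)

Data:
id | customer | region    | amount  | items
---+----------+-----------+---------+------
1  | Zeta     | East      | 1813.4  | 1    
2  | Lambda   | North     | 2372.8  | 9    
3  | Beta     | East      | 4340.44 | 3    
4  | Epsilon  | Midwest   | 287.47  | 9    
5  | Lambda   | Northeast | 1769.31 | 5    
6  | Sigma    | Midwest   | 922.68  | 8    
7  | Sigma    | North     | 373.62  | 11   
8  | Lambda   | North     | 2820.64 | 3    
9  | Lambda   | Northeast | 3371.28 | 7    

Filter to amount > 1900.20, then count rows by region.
SELECT region, COUNT(*)
FROM orders
WHERE amount > 1900.20
GROUP BY region

Note: WHERE filters rows before grouping.

Result:
  East: 1
  North: 2
  Northeast: 1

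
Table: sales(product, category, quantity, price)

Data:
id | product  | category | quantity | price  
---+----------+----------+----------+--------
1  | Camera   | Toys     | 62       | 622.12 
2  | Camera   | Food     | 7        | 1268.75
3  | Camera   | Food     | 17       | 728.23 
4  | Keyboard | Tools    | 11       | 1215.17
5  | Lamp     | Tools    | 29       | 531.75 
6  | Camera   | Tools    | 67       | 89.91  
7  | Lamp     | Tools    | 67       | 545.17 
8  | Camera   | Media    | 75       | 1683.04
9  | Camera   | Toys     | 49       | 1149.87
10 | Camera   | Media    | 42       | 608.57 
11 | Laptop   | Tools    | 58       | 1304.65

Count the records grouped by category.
SELECT category, COUNT(*) as count
FROM sales
GROUP BY category

Result:
  Food: 2
  Media: 2
  Tools: 5
  Toys: 2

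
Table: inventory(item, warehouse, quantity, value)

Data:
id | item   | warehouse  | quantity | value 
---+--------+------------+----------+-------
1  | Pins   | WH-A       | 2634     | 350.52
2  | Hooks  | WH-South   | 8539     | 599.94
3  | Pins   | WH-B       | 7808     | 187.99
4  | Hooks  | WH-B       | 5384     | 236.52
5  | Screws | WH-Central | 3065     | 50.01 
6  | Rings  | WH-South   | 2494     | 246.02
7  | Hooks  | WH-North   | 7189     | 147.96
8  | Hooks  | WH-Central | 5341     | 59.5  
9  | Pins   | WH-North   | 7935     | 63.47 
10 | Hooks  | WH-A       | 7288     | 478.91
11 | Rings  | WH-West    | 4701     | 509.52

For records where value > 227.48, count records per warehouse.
SELECT warehouse, COUNT(*)
FROM inventory
WHERE value > 227.48
GROUP BY warehouse

Note: WHERE filters rows before grouping.

Result:
  WH-A: 2
  WH-B: 1
  WH-South: 2
  WH-West: 1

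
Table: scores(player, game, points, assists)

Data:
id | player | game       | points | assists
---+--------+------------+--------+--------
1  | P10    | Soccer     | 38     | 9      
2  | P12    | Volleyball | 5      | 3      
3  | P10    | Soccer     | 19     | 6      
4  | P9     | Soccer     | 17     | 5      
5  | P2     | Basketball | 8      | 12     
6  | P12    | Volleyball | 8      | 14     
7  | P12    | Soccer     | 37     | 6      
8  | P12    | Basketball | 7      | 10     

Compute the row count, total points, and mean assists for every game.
SELECT game,
       COUNT(*) as cnt,
       SUM(points) as total_points,
       AVG(assists) as avg_assists
FROM scores
GROUP BY game

Result:
  Basketball: 2 records, 15 total points, 11.00 avg assists
  Soccer: 4 records, 111 total points, 6.50 avg assists
  Volleyball: 2 records, 13 total points, 8.50 avg assists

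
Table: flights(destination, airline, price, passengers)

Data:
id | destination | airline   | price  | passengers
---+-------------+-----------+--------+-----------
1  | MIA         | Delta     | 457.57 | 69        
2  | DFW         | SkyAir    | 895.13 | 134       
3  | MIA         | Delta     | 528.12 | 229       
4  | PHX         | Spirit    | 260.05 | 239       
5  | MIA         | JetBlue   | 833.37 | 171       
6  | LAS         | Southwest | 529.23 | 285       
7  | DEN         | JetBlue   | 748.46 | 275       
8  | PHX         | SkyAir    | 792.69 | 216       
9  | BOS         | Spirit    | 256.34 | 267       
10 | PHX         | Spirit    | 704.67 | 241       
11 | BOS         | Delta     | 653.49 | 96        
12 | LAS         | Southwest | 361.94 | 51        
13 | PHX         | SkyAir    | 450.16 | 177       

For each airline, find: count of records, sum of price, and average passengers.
SELECT airline,
       COUNT(*) as cnt,
       SUM(price) as total_price,
       AVG(passengers) as avg_passengers
FROM flights
GROUP BY airline

Result:
  Delta: 3 records, 1639.18 total price, 131.33 avg passengers
  JetBlue: 2 records, 1581.83 total price, 223.00 avg passengers
  SkyAir: 3 records, 2137.98 total price, 175.67 avg passengers
  Southwest: 2 records, 891.17 total price, 168.00 avg passengers
  Spirit: 3 records, 1221.06 total price, 249.00 avg passengers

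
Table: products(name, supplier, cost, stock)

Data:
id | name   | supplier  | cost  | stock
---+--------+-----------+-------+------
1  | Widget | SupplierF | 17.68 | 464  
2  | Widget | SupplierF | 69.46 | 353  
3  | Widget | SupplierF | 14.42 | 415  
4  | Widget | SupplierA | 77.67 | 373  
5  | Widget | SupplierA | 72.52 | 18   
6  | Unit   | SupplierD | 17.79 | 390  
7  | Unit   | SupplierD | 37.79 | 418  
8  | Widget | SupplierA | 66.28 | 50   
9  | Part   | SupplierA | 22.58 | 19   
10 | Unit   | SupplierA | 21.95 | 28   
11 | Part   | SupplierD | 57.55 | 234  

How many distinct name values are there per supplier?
SELECT supplier, COUNT(DISTINCT name)
FROM products
GROUP BY supplier

Result:
  SupplierA: 3 distinct
  SupplierD: 2 distinct
  SupplierF: 1 distinct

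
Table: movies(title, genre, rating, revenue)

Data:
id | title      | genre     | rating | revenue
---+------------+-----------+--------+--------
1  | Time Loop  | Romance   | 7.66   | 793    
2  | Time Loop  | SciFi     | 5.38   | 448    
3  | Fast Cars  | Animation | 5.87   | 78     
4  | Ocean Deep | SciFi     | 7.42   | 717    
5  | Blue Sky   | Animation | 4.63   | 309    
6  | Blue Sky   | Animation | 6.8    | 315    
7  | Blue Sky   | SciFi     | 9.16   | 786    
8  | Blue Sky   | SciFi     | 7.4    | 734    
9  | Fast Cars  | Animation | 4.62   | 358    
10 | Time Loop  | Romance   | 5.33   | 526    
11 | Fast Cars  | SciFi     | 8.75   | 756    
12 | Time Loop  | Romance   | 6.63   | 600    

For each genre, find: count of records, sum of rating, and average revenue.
SELECT genre,
       COUNT(*) as cnt,
       SUM(rating) as total_rating,
       AVG(revenue) as avg_revenue
FROM movies
GROUP BY genre

Result:
  Animation: 4 records, 21.92 total rating, 265.00 avg revenue
  Romance: 3 records, 19.62 total rating, 639.67 avg revenue
  SciFi: 5 records, 38.11 total rating, 688.20 avg revenue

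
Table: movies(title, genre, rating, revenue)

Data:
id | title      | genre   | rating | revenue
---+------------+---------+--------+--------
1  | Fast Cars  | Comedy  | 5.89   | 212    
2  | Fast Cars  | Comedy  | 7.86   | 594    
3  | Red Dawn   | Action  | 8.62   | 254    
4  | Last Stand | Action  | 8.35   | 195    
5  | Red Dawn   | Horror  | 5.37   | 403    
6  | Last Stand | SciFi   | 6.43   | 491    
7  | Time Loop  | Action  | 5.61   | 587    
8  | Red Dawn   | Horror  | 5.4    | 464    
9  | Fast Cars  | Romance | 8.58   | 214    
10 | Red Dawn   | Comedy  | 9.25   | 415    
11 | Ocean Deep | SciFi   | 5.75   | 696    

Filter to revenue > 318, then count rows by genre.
SELECT genre, COUNT(*)
FROM movies
WHERE revenue > 318
GROUP BY genre

Note: WHERE filters rows before grouping.

Result:
  Action: 1
  Comedy: 2
  Horror: 2
  SciFi: 2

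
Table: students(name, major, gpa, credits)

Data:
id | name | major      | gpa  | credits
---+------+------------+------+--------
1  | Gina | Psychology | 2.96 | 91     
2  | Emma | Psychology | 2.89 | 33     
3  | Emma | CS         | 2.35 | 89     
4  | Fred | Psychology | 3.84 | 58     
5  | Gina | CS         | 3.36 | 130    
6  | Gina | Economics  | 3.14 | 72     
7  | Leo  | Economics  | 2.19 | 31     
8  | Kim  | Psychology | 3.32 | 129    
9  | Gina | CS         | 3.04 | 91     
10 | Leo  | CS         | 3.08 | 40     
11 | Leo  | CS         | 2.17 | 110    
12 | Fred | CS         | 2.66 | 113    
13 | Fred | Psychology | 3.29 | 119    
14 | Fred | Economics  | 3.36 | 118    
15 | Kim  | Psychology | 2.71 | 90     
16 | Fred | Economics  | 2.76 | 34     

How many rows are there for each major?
SELECT major, COUNT(*) as count
FROM students
GROUP BY major

Result:
  CS: 6
  Economics: 4
  Psychology: 6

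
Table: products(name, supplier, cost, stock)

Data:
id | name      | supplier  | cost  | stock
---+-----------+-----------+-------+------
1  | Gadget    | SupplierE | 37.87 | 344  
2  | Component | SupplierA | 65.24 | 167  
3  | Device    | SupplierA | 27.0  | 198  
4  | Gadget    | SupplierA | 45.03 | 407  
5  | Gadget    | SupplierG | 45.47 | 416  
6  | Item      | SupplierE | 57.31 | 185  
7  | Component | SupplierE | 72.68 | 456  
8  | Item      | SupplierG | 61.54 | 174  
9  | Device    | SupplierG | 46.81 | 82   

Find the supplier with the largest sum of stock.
SELECT supplier, SUM(stock) as val
FROM products
GROUP BY supplier
ORDER BY val DESC
LIMIT 1

Result: SupplierE with sum(stock) = 985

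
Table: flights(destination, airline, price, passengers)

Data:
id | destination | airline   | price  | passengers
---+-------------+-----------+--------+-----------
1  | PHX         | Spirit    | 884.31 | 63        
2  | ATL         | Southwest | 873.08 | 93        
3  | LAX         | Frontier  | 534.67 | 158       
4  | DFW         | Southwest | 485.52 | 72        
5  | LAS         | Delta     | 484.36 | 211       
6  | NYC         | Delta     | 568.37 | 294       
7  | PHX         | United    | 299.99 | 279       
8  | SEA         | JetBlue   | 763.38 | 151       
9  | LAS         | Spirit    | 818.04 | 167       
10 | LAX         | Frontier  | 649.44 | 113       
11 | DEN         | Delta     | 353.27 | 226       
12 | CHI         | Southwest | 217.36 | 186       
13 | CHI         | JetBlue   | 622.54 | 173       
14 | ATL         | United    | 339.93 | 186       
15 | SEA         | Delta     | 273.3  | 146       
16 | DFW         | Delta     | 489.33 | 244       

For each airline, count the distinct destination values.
SELECT airline, COUNT(DISTINCT destination)
FROM flights
GROUP BY airline

Result:
  Delta: 5 distinct
  Frontier: 1 distinct
  JetBlue: 2 distinct
  Southwest: 3 distinct
  Spirit: 2 distinct
  United: 2 distinct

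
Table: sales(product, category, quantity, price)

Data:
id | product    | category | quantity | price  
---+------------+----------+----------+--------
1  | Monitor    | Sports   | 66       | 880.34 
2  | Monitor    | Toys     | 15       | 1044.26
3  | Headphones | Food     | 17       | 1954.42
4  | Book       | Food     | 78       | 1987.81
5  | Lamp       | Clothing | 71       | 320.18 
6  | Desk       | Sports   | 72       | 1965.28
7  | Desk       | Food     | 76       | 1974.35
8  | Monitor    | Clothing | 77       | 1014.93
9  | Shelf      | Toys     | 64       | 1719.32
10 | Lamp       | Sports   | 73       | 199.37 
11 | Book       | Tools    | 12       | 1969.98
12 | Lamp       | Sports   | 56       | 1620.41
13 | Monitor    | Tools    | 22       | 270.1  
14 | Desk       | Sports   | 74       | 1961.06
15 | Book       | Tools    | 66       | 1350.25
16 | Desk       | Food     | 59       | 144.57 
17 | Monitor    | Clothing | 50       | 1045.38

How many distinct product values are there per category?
SELECT category, COUNT(DISTINCT product)
FROM sales
GROUP BY category

Result:
  Clothing: 2 distinct
  Food: 3 distinct
  Sports: 3 distinct
  Tools: 2 distinct
  Toys: 2 distinct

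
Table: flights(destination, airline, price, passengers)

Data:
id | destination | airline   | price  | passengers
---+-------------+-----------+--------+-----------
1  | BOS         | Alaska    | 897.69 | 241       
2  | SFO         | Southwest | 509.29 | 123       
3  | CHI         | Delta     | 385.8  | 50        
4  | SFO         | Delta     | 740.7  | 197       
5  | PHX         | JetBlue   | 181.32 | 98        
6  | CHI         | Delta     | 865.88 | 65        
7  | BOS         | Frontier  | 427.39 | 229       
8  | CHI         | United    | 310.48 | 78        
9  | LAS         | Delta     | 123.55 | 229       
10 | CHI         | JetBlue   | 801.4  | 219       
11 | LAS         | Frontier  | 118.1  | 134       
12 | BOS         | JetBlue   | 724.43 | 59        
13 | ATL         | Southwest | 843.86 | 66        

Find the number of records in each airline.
SELECT airline, COUNT(*) as count
FROM flights
GROUP BY airline

Result:
  Alaska: 1
  Delta: 4
  Frontier: 2
  JetBlue: 3
  Southwest: 2
  United: 1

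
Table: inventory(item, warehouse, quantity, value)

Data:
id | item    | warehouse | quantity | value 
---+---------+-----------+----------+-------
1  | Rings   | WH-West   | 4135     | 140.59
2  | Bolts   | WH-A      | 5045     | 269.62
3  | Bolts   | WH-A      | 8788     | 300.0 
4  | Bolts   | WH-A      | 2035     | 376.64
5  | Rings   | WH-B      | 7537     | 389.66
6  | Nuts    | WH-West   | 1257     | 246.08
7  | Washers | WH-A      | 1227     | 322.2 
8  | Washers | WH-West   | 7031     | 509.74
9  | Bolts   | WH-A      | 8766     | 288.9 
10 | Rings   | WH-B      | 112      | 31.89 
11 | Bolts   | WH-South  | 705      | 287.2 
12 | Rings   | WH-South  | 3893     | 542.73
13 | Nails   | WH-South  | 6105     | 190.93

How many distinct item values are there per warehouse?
SELECT warehouse, COUNT(DISTINCT item)
FROM inventory
GROUP BY warehouse

Result:
  WH-A: 2 distinct
  WH-B: 1 distinct
  WH-South: 3 distinct
  WH-West: 3 distinct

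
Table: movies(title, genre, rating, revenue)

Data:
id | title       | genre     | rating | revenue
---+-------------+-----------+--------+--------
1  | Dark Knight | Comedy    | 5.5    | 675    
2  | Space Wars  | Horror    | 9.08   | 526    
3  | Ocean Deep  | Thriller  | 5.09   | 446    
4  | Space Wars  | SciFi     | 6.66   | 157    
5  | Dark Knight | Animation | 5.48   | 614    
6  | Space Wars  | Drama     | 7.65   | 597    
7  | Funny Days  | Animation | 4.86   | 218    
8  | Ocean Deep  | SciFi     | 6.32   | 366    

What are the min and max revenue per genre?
SELECT genre, MIN(revenue), MAX(revenue)
FROM movies
GROUP BY genre

Result:
  Animation: min=218, max=614
  Comedy: min=675, max=675
  Drama: min=597, max=597
  Horror: min=526, max=526
  SciFi: min=157, max=366
  Thriller: min=446, max=446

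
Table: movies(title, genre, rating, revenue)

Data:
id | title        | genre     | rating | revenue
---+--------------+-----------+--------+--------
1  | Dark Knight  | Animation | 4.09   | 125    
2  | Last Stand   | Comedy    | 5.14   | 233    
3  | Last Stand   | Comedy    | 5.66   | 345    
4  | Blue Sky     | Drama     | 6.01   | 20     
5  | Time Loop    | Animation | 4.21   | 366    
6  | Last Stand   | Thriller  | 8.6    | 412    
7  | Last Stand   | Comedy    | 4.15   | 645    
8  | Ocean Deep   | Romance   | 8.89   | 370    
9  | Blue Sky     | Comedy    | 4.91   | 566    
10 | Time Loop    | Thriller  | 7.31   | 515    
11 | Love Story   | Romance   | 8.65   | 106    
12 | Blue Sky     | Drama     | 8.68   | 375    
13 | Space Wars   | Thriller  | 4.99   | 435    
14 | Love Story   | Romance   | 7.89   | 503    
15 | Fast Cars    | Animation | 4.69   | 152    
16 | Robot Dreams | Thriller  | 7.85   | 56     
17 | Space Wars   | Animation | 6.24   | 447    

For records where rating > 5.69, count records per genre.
SELECT genre, COUNT(*)
FROM movies
WHERE rating > 5.69
GROUP BY genre

Note: WHERE filters rows before grouping.

Result:
  Animation: 1
  Drama: 2
  Romance: 3
  Thriller: 3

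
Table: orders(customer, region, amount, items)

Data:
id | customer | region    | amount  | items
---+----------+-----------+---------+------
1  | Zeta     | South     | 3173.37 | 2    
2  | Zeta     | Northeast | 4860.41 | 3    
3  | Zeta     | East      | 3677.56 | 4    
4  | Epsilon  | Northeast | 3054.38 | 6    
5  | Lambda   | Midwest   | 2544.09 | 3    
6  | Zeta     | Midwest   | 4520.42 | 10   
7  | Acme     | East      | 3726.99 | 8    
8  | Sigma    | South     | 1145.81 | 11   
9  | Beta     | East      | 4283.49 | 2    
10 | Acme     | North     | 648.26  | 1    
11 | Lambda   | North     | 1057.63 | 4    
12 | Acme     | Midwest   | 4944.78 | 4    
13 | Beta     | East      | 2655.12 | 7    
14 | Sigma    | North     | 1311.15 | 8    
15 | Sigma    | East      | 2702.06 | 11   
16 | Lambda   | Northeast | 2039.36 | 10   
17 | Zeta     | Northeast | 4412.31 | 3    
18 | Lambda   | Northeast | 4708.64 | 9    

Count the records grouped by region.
SELECT region, COUNT(*) as count
FROM orders
GROUP BY region

Result:
  East: 5
  Midwest: 3
  North: 3
  Northeast: 5
  South: 2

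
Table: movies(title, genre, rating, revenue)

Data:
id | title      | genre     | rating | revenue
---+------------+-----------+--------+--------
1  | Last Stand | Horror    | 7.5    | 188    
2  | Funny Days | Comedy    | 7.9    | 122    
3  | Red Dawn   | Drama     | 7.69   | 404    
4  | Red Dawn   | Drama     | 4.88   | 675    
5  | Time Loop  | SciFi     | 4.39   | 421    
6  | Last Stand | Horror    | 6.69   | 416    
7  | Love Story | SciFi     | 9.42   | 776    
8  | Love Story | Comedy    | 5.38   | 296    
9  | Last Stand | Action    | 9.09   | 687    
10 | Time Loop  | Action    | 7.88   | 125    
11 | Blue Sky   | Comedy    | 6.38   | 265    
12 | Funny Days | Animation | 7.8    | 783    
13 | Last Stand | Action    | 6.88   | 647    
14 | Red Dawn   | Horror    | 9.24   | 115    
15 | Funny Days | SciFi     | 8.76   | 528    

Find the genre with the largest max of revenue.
SELECT genre, MAX(revenue) as val
FROM movies
GROUP BY genre
ORDER BY val DESC
LIMIT 1

Result: Animation with max(revenue) = 783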